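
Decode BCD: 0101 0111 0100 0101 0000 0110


Each 4-bit group → digit:
  0101 → 5
  0111 → 7
  0100 → 4
  0101 → 5
  0000 → 0
  0110 → 6
= 574506


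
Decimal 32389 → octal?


Divide by 8 repeatedly:
32389 ÷ 8 = 4048 remainder 5
4048 ÷ 8 = 506 remainder 0
506 ÷ 8 = 63 remainder 2
63 ÷ 8 = 7 remainder 7
7 ÷ 8 = 0 remainder 7
Reading remainders bottom-up:
= 0o77205


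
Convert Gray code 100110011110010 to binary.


Gray code: 100110011110010
MSB stays the same: 1
Each subsequent bit = prev_binary XOR current_gray:
  B[1] = 1 XOR 0 = 1
  B[2] = 1 XOR 0 = 1
  B[3] = 1 XOR 1 = 0
  B[4] = 0 XOR 1 = 1
  B[5] = 1 XOR 0 = 1
  B[6] = 1 XOR 0 = 1
  B[7] = 1 XOR 1 = 0
  B[8] = 0 XOR 1 = 1
  B[9] = 1 XOR 1 = 0
  B[10] = 0 XOR 1 = 1
  B[11] = 1 XOR 0 = 1
  B[12] = 1 XOR 0 = 1
  B[13] = 1 XOR 1 = 0
  B[14] = 0 XOR 0 = 0
= 111011101011100 (30556 decimal)


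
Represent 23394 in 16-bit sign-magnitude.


Sign bit: 0 (positive)
Magnitude: 23394 = 101101101100010
= 0101101101100010


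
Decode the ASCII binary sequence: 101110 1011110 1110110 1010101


Codes (binary): 101110 1011110 1110110 1010101
Per-code ASCII lookup:
  101110 = 46  (special character) → '.'
  1011110 = 94  (special character) → '^'
  1110110 = 118  (range 97-122: lowercase, 118 - 97 = 21) → 'v'
  1010101 = 85  (range 65-90: uppercase, 85 - 65 = 20) → 'U'
= '.^vU'


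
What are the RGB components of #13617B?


Hex: #13617B
R = 13₁₆ = 19
G = 61₁₆ = 97
B = 7B₁₆ = 123
= RGB(19, 97, 123)


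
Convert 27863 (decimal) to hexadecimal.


Divide by 16 repeatedly:
27863 ÷ 16 = 1741 remainder 7 (7)
1741 ÷ 16 = 108 remainder 13 (D)
108 ÷ 16 = 6 remainder 12 (C)
6 ÷ 16 = 0 remainder 6 (6)
Reading remainders bottom-up:
= 0x6CD7


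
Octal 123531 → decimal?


Positional values:
Position 0: 1 × 8^0 = 1
Position 1: 3 × 8^1 = 24
Position 2: 5 × 8^2 = 320
Position 3: 3 × 8^3 = 1536
Position 4: 2 × 8^4 = 8192
Position 5: 1 × 8^5 = 32768
Sum = 1 + 24 + 320 + 1536 + 8192 + 32768
= 42841


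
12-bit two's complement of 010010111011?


Original: 010010111011
Step 1 - Invert all bits: 101101000100
Step 2 - Add 1: 101101000100 + 1
= 101101000101 (represents -1211)


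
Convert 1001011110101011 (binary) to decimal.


Positional values:
Bit 0: 1 × 2^0 = 1
Bit 1: 1 × 2^1 = 2
Bit 3: 1 × 2^3 = 8
Bit 5: 1 × 2^5 = 32
Bit 7: 1 × 2^7 = 128
Bit 8: 1 × 2^8 = 256
Bit 9: 1 × 2^9 = 512
Bit 10: 1 × 2^10 = 1024
Bit 12: 1 × 2^12 = 4096
Bit 15: 1 × 2^15 = 32768
Sum = 1 + 2 + 8 + 32 + 128 + 256 + 512 + 1024 + 4096 + 32768
= 38827


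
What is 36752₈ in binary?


Each octal digit → 3 binary bits:
  3 = 011
  6 = 110
  7 = 111
  5 = 101
  2 = 010
Concatenate: 011 110 111 101 010
= 011110111101010


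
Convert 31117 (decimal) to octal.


Divide by 8 repeatedly:
31117 ÷ 8 = 3889 remainder 5
3889 ÷ 8 = 486 remainder 1
486 ÷ 8 = 60 remainder 6
60 ÷ 8 = 7 remainder 4
7 ÷ 8 = 0 remainder 7
Reading remainders bottom-up:
= 0o74615


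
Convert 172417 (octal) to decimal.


Positional values:
Position 0: 7 × 8^0 = 7
Position 1: 1 × 8^1 = 8
Position 2: 4 × 8^2 = 256
Position 3: 2 × 8^3 = 1024
Position 4: 7 × 8^4 = 28672
Position 5: 1 × 8^5 = 32768
Sum = 7 + 8 + 256 + 1024 + 28672 + 32768
= 62735


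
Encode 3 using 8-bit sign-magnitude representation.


Sign bit: 0 (positive)
Magnitude: 3 = 0000011
= 00000011


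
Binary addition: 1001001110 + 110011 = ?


Align and add column by column (LSB to MSB, carry propagating):
  01001001110
+ 00000110011
  -----------
  col 0: 0 + 1 + 0 (carry in) = 1 → bit 1, carry out 0
  col 1: 1 + 1 + 0 (carry in) = 2 → bit 0, carry out 1
  col 2: 1 + 0 + 1 (carry in) = 2 → bit 0, carry out 1
  col 3: 1 + 0 + 1 (carry in) = 2 → bit 0, carry out 1
  col 4: 0 + 1 + 1 (carry in) = 2 → bit 0, carry out 1
  col 5: 0 + 1 + 1 (carry in) = 2 → bit 0, carry out 1
  col 6: 1 + 0 + 1 (carry in) = 2 → bit 0, carry out 1
  col 7: 0 + 0 + 1 (carry in) = 1 → bit 1, carry out 0
  col 8: 0 + 0 + 0 (carry in) = 0 → bit 0, carry out 0
  col 9: 1 + 0 + 0 (carry in) = 1 → bit 1, carry out 0
  col 10: 0 + 0 + 0 (carry in) = 0 → bit 0, carry out 0
Reading bits MSB→LSB: 01010000001
Strip leading zeros: 1010000001
= 1010000001


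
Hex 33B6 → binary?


Each hex digit → 4 binary bits:
  3 = 0011
  3 = 0011
  B = 1011
  6 = 0110
Concatenate: 0011 0011 1011 0110
= 0011001110110110


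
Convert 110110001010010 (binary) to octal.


Group into 3-bit groups: 110110001010010
  110 = 6
  110 = 6
  001 = 1
  010 = 2
  010 = 2
= 0o66122


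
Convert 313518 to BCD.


Each digit → 4-bit binary:
  3 → 0011
  1 → 0001
  3 → 0011
  5 → 0101
  1 → 0001
  8 → 1000
= 0011 0001 0011 0101 0001 1000


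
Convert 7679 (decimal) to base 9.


Divide by 9 repeatedly:
7679 ÷ 9 = 853 remainder 2
853 ÷ 9 = 94 remainder 7
94 ÷ 9 = 10 remainder 4
10 ÷ 9 = 1 remainder 1
1 ÷ 9 = 0 remainder 1
Reading remainders bottom-up:
= 11472


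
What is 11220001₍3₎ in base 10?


Positional values (base 3):
  1 × 3^0 = 1 × 1 = 1
  0 × 3^1 = 0 × 3 = 0
  0 × 3^2 = 0 × 9 = 0
  0 × 3^3 = 0 × 27 = 0
  2 × 3^4 = 2 × 81 = 162
  2 × 3^5 = 2 × 243 = 486
  1 × 3^6 = 1 × 729 = 729
  1 × 3^7 = 1 × 2187 = 2187
Sum = 1 + 0 + 0 + 0 + 162 + 486 + 729 + 2187
= 3565


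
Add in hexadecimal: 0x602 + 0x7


Align and add column by column (LSB to MSB, each column mod 16 with carry):
  0602
+ 0007
  ----
  col 0: 2(2) + 7(7) + 0 (carry in) = 9 → 9(9), carry out 0
  col 1: 0(0) + 0(0) + 0 (carry in) = 0 → 0(0), carry out 0
  col 2: 6(6) + 0(0) + 0 (carry in) = 6 → 6(6), carry out 0
  col 3: 0(0) + 0(0) + 0 (carry in) = 0 → 0(0), carry out 0
Reading digits MSB→LSB: 0609
Strip leading zeros: 609
= 0x609


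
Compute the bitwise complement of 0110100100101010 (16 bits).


Original: 0110100100101010
Invert all bits:
  bit 0: 0 → 1
  bit 1: 1 → 0
  bit 2: 1 → 0
  bit 3: 0 → 1
  bit 4: 1 → 0
  bit 5: 0 → 1
  bit 6: 0 → 1
  bit 7: 1 → 0
  bit 8: 0 → 1
  bit 9: 0 → 1
  bit 10: 1 → 0
  bit 11: 0 → 1
  bit 12: 1 → 0
  bit 13: 0 → 1
  bit 14: 1 → 0
  bit 15: 0 → 1
= 1001011011010101


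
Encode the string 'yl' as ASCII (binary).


String: 'yl'  (2 characters)
Per-character ASCII lookup:
  'y': lowercase starts at 97: 'y' = 97 + 24 = 121 → 1111001
  'l': lowercase starts at 97: 'l' = 97 + 11 = 108 → 1101100
= 1111001 1101100


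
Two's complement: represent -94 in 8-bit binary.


Original: 01011110
Step 1 - Invert all bits: 10100001
Step 2 - Add 1: 10100001 + 1
= 10100010 (represents -94)


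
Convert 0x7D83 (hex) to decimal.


Positional values:
Position 0: 3 × 16^0 = 3 × 1 = 3
Position 1: 8 × 16^1 = 8 × 16 = 128
Position 2: D × 16^2 = 13 × 256 = 3328
Position 3: 7 × 16^3 = 7 × 4096 = 28672
Sum = 3 + 128 + 3328 + 28672
= 32131


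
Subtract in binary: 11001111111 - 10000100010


Align and subtract column by column (LSB to MSB, borrowing when needed):
  11001111111
- 10000100010
  -----------
  col 0: (1 - 0 borrow-in) - 0 → 1 - 0 = 1, borrow out 0
  col 1: (1 - 0 borrow-in) - 1 → 1 - 1 = 0, borrow out 0
  col 2: (1 - 0 borrow-in) - 0 → 1 - 0 = 1, borrow out 0
  col 3: (1 - 0 borrow-in) - 0 → 1 - 0 = 1, borrow out 0
  col 4: (1 - 0 borrow-in) - 0 → 1 - 0 = 1, borrow out 0
  col 5: (1 - 0 borrow-in) - 1 → 1 - 1 = 0, borrow out 0
  col 6: (1 - 0 borrow-in) - 0 → 1 - 0 = 1, borrow out 0
  col 7: (0 - 0 borrow-in) - 0 → 0 - 0 = 0, borrow out 0
  col 8: (0 - 0 borrow-in) - 0 → 0 - 0 = 0, borrow out 0
  col 9: (1 - 0 borrow-in) - 0 → 1 - 0 = 1, borrow out 0
  col 10: (1 - 0 borrow-in) - 1 → 1 - 1 = 0, borrow out 0
Reading bits MSB→LSB: 01001011101
Strip leading zeros: 1001011101
= 1001011101


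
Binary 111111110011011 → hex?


Group into 4-bit nibbles: 0111111110011011
  0111 = 7
  1111 = F
  1001 = 9
  1011 = B
= 0x7F9B


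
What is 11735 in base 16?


Divide by 16 repeatedly:
11735 ÷ 16 = 733 remainder 7 (7)
733 ÷ 16 = 45 remainder 13 (D)
45 ÷ 16 = 2 remainder 13 (D)
2 ÷ 16 = 0 remainder 2 (2)
Reading remainders bottom-up:
= 0x2DD7


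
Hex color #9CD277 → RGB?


Hex: #9CD277
R = 9C₁₆ = 156
G = D2₁₆ = 210
B = 77₁₆ = 119
= RGB(156, 210, 119)


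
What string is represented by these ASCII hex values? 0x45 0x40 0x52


Codes (hex): 0x45 0x40 0x52
Per-code ASCII lookup:
  0x45 = 69  (range 65-90: uppercase, 69 - 65 = 4) → 'E'
  0x40 = 64  (special character) → '@'
  0x52 = 82  (range 65-90: uppercase, 82 - 65 = 17) → 'R'
= 'E@R'


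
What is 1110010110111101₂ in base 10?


Positional values:
Bit 0: 1 × 2^0 = 1
Bit 2: 1 × 2^2 = 4
Bit 3: 1 × 2^3 = 8
Bit 4: 1 × 2^4 = 16
Bit 5: 1 × 2^5 = 32
Bit 7: 1 × 2^7 = 128
Bit 8: 1 × 2^8 = 256
Bit 10: 1 × 2^10 = 1024
Bit 13: 1 × 2^13 = 8192
Bit 14: 1 × 2^14 = 16384
Bit 15: 1 × 2^15 = 32768
Sum = 1 + 4 + 8 + 16 + 32 + 128 + 256 + 1024 + 8192 + 16384 + 32768
= 58813


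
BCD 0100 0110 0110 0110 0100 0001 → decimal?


Each 4-bit group → digit:
  0100 → 4
  0110 → 6
  0110 → 6
  0110 → 6
  0100 → 4
  0001 → 1
= 466641


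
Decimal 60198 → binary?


Divide by 2 repeatedly:
60198 ÷ 2 = 30099 remainder 0
30099 ÷ 2 = 15049 remainder 1
15049 ÷ 2 = 7524 remainder 1
7524 ÷ 2 = 3762 remainder 0
3762 ÷ 2 = 1881 remainder 0
1881 ÷ 2 = 940 remainder 1
940 ÷ 2 = 470 remainder 0
470 ÷ 2 = 235 remainder 0
235 ÷ 2 = 117 remainder 1
117 ÷ 2 = 58 remainder 1
58 ÷ 2 = 29 remainder 0
29 ÷ 2 = 14 remainder 1
14 ÷ 2 = 7 remainder 0
7 ÷ 2 = 3 remainder 1
3 ÷ 2 = 1 remainder 1
1 ÷ 2 = 0 remainder 1
Reading remainders bottom-up:
= 1110101100100110


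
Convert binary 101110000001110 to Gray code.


Binary: 101110000001110
Gray code: G = B XOR (B >> 1)
B >> 1 = 010111000000111
101110000001110 XOR 010111000000111:
  1 XOR 0 = 1
  0 XOR 1 = 1
  1 XOR 0 = 1
  1 XOR 1 = 0
  1 XOR 1 = 0
  0 XOR 1 = 1
  0 XOR 0 = 0
  0 XOR 0 = 0
  0 XOR 0 = 0
  0 XOR 0 = 0
  0 XOR 0 = 0
  1 XOR 0 = 1
  1 XOR 1 = 0
  1 XOR 1 = 0
  0 XOR 1 = 1
= 111001000001001


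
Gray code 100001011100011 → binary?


Gray code: 100001011100011
MSB stays the same: 1
Each subsequent bit = prev_binary XOR current_gray:
  B[1] = 1 XOR 0 = 1
  B[2] = 1 XOR 0 = 1
  B[3] = 1 XOR 0 = 1
  B[4] = 1 XOR 0 = 1
  B[5] = 1 XOR 1 = 0
  B[6] = 0 XOR 0 = 0
  B[7] = 0 XOR 1 = 1
  B[8] = 1 XOR 1 = 0
  B[9] = 0 XOR 1 = 1
  B[10] = 1 XOR 0 = 1
  B[11] = 1 XOR 0 = 1
  B[12] = 1 XOR 0 = 1
  B[13] = 1 XOR 1 = 0
  B[14] = 0 XOR 1 = 1
= 111110010111101 (31933 decimal)


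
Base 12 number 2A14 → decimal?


Positional values (base 12):
  4 × 12^0 = 4 × 1 = 4
  1 × 12^1 = 1 × 12 = 12
  A × 12^2 = 10 × 144 = 1440
  2 × 12^3 = 2 × 1728 = 3456
Sum = 4 + 12 + 1440 + 3456
= 4912


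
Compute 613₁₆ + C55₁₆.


Align and add column by column (LSB to MSB, each column mod 16 with carry):
  0613
+ 0C55
  ----
  col 0: 3(3) + 5(5) + 0 (carry in) = 8 → 8(8), carry out 0
  col 1: 1(1) + 5(5) + 0 (carry in) = 6 → 6(6), carry out 0
  col 2: 6(6) + C(12) + 0 (carry in) = 18 → 2(2), carry out 1
  col 3: 0(0) + 0(0) + 1 (carry in) = 1 → 1(1), carry out 0
Reading digits MSB→LSB: 1268
Strip leading zeros: 1268
= 0x1268


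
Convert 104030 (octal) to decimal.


Positional values:
Position 0: 0 × 8^0 = 0
Position 1: 3 × 8^1 = 24
Position 2: 0 × 8^2 = 0
Position 3: 4 × 8^3 = 2048
Position 4: 0 × 8^4 = 0
Position 5: 1 × 8^5 = 32768
Sum = 0 + 24 + 0 + 2048 + 0 + 32768
= 34840


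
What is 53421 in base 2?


Divide by 2 repeatedly:
53421 ÷ 2 = 26710 remainder 1
26710 ÷ 2 = 13355 remainder 0
13355 ÷ 2 = 6677 remainder 1
6677 ÷ 2 = 3338 remainder 1
3338 ÷ 2 = 1669 remainder 0
1669 ÷ 2 = 834 remainder 1
834 ÷ 2 = 417 remainder 0
417 ÷ 2 = 208 remainder 1
208 ÷ 2 = 104 remainder 0
104 ÷ 2 = 52 remainder 0
52 ÷ 2 = 26 remainder 0
26 ÷ 2 = 13 remainder 0
13 ÷ 2 = 6 remainder 1
6 ÷ 2 = 3 remainder 0
3 ÷ 2 = 1 remainder 1
1 ÷ 2 = 0 remainder 1
Reading remainders bottom-up:
= 1101000010101101


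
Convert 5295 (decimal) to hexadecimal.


Divide by 16 repeatedly:
5295 ÷ 16 = 330 remainder 15 (F)
330 ÷ 16 = 20 remainder 10 (A)
20 ÷ 16 = 1 remainder 4 (4)
1 ÷ 16 = 0 remainder 1 (1)
Reading remainders bottom-up:
= 0x14AF


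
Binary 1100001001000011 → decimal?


Positional values:
Bit 0: 1 × 2^0 = 1
Bit 1: 1 × 2^1 = 2
Bit 6: 1 × 2^6 = 64
Bit 9: 1 × 2^9 = 512
Bit 14: 1 × 2^14 = 16384
Bit 15: 1 × 2^15 = 32768
Sum = 1 + 2 + 64 + 512 + 16384 + 32768
= 49731


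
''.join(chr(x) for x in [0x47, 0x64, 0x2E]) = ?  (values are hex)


Codes (hex): 0x47 0x64 0x2E
Per-code ASCII lookup:
  0x47 = 71  (range 65-90: uppercase, 71 - 65 = 6) → 'G'
  0x64 = 100  (range 97-122: lowercase, 100 - 97 = 3) → 'd'
  0x2E = 46  (special character) → '.'
= 'Gd.'


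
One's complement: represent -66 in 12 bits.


Original: 000001000010
Invert all bits:
  bit 0: 0 → 1
  bit 1: 0 → 1
  bit 2: 0 → 1
  bit 3: 0 → 1
  bit 4: 0 → 1
  bit 5: 1 → 0
  bit 6: 0 → 1
  bit 7: 0 → 1
  bit 8: 0 → 1
  bit 9: 0 → 1
  bit 10: 1 → 0
  bit 11: 0 → 1
= 111110111101


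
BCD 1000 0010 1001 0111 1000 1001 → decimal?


Each 4-bit group → digit:
  1000 → 8
  0010 → 2
  1001 → 9
  0111 → 7
  1000 → 8
  1001 → 9
= 829789


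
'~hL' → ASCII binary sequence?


String: '~hL'  (3 characters)
Per-character ASCII lookup:
  '~': special character: '~' = 126 → 1111110
  'h': lowercase starts at 97: 'h' = 97 + 7 = 104 → 1101000
  'L': uppercase starts at 65: 'L' = 65 + 11 = 76 → 1001100
= 1111110 1101000 1001100


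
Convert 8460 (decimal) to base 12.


Divide by 12 repeatedly:
8460 ÷ 12 = 705 remainder 0
705 ÷ 12 = 58 remainder 9
58 ÷ 12 = 4 remainder 10
4 ÷ 12 = 0 remainder 4
Reading remainders bottom-up:
= 4A90


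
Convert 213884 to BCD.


Each digit → 4-bit binary:
  2 → 0010
  1 → 0001
  3 → 0011
  8 → 1000
  8 → 1000
  4 → 0100
= 0010 0001 0011 1000 1000 0100


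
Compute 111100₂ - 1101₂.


Align and subtract column by column (LSB to MSB, borrowing when needed):
  111100
- 001101
  ------
  col 0: (0 - 0 borrow-in) - 1 → borrow from next column: (0+2) - 1 = 1, borrow out 1
  col 1: (0 - 1 borrow-in) - 0 → borrow from next column: (-1+2) - 0 = 1, borrow out 1
  col 2: (1 - 1 borrow-in) - 1 → borrow from next column: (0+2) - 1 = 1, borrow out 1
  col 3: (1 - 1 borrow-in) - 1 → borrow from next column: (0+2) - 1 = 1, borrow out 1
  col 4: (1 - 1 borrow-in) - 0 → 0 - 0 = 0, borrow out 0
  col 5: (1 - 0 borrow-in) - 0 → 1 - 0 = 1, borrow out 0
Reading bits MSB→LSB: 101111
Strip leading zeros: 101111
= 101111


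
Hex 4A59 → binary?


Each hex digit → 4 binary bits:
  4 = 0100
  A = 1010
  5 = 0101
  9 = 1001
Concatenate: 0100 1010 0101 1001
= 0100101001011001


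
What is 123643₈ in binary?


Each octal digit → 3 binary bits:
  1 = 001
  2 = 010
  3 = 011
  6 = 110
  4 = 100
  3 = 011
Concatenate: 001 010 011 110 100 011
= 001010011110100011


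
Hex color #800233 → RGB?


Hex: #800233
R = 80₁₆ = 128
G = 02₁₆ = 2
B = 33₁₆ = 51
= RGB(128, 2, 51)


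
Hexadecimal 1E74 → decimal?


Positional values:
Position 0: 4 × 16^0 = 4 × 1 = 4
Position 1: 7 × 16^1 = 7 × 16 = 112
Position 2: E × 16^2 = 14 × 256 = 3584
Position 3: 1 × 16^3 = 1 × 4096 = 4096
Sum = 4 + 112 + 3584 + 4096
= 7796


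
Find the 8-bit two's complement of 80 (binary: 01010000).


Original: 01010000
Step 1 - Invert all bits: 10101111
Step 2 - Add 1: 10101111 + 1
= 10110000 (represents -80)


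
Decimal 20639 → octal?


Divide by 8 repeatedly:
20639 ÷ 8 = 2579 remainder 7
2579 ÷ 8 = 322 remainder 3
322 ÷ 8 = 40 remainder 2
40 ÷ 8 = 5 remainder 0
5 ÷ 8 = 0 remainder 5
Reading remainders bottom-up:
= 0o50237


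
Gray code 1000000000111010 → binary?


Gray code: 1000000000111010
MSB stays the same: 1
Each subsequent bit = prev_binary XOR current_gray:
  B[1] = 1 XOR 0 = 1
  B[2] = 1 XOR 0 = 1
  B[3] = 1 XOR 0 = 1
  B[4] = 1 XOR 0 = 1
  B[5] = 1 XOR 0 = 1
  B[6] = 1 XOR 0 = 1
  B[7] = 1 XOR 0 = 1
  B[8] = 1 XOR 0 = 1
  B[9] = 1 XOR 0 = 1
  B[10] = 1 XOR 1 = 0
  B[11] = 0 XOR 1 = 1
  B[12] = 1 XOR 1 = 0
  B[13] = 0 XOR 0 = 0
  B[14] = 0 XOR 1 = 1
  B[15] = 1 XOR 0 = 1
= 1111111111010011 (65491 decimal)


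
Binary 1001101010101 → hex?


Group into 4-bit nibbles: 0001001101010101
  0001 = 1
  0011 = 3
  0101 = 5
  0101 = 5
= 0x1355


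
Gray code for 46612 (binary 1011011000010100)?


Binary: 1011011000010100
Gray code: G = B XOR (B >> 1)
B >> 1 = 0101101100001010
1011011000010100 XOR 0101101100001010:
  1 XOR 0 = 1
  0 XOR 1 = 1
  1 XOR 0 = 1
  1 XOR 1 = 0
  0 XOR 1 = 1
  1 XOR 0 = 1
  1 XOR 1 = 0
  0 XOR 1 = 1
  0 XOR 0 = 0
  0 XOR 0 = 0
  0 XOR 0 = 0
  1 XOR 0 = 1
  0 XOR 1 = 1
  1 XOR 0 = 1
  0 XOR 1 = 1
  0 XOR 0 = 0
= 1110110100011110


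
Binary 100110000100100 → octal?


Group into 3-bit groups: 100110000100100
  100 = 4
  110 = 6
  000 = 0
  100 = 4
  100 = 4
= 0o46044


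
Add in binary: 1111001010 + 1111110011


Align and add column by column (LSB to MSB, carry propagating):
  01111001010
+ 01111110011
  -----------
  col 0: 0 + 1 + 0 (carry in) = 1 → bit 1, carry out 0
  col 1: 1 + 1 + 0 (carry in) = 2 → bit 0, carry out 1
  col 2: 0 + 0 + 1 (carry in) = 1 → bit 1, carry out 0
  col 3: 1 + 0 + 0 (carry in) = 1 → bit 1, carry out 0
  col 4: 0 + 1 + 0 (carry in) = 1 → bit 1, carry out 0
  col 5: 0 + 1 + 0 (carry in) = 1 → bit 1, carry out 0
  col 6: 1 + 1 + 0 (carry in) = 2 → bit 0, carry out 1
  col 7: 1 + 1 + 1 (carry in) = 3 → bit 1, carry out 1
  col 8: 1 + 1 + 1 (carry in) = 3 → bit 1, carry out 1
  col 9: 1 + 1 + 1 (carry in) = 3 → bit 1, carry out 1
  col 10: 0 + 0 + 1 (carry in) = 1 → bit 1, carry out 0
Reading bits MSB→LSB: 11110111101
Strip leading zeros: 11110111101
= 11110111101


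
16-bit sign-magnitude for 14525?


Sign bit: 0 (positive)
Magnitude: 14525 = 011100010111101
= 0011100010111101


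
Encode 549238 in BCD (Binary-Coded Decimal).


Each digit → 4-bit binary:
  5 → 0101
  4 → 0100
  9 → 1001
  2 → 0010
  3 → 0011
  8 → 1000
= 0101 0100 1001 0010 0011 1000


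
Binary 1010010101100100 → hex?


Group into 4-bit nibbles: 1010010101100100
  1010 = A
  0101 = 5
  0110 = 6
  0100 = 4
= 0xA564


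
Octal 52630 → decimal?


Positional values:
Position 0: 0 × 8^0 = 0
Position 1: 3 × 8^1 = 24
Position 2: 6 × 8^2 = 384
Position 3: 2 × 8^3 = 1024
Position 4: 5 × 8^4 = 20480
Sum = 0 + 24 + 384 + 1024 + 20480
= 21912


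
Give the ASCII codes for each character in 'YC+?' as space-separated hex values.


String: 'YC+?'  (4 characters)
Per-character ASCII lookup:
  'Y': uppercase starts at 65: 'Y' = 65 + 24 = 89 → 0x59
  'C': uppercase starts at 65: 'C' = 65 + 2 = 67 → 0x43
  '+': special character: '+' = 43 → 0x2B
  '?': special character: '?' = 63 → 0x3F
= 0x59 0x43 0x2B 0x3F


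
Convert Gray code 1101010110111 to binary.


Gray code: 1101010110111
MSB stays the same: 1
Each subsequent bit = prev_binary XOR current_gray:
  B[1] = 1 XOR 1 = 0
  B[2] = 0 XOR 0 = 0
  B[3] = 0 XOR 1 = 1
  B[4] = 1 XOR 0 = 1
  B[5] = 1 XOR 1 = 0
  B[6] = 0 XOR 0 = 0
  B[7] = 0 XOR 1 = 1
  B[8] = 1 XOR 1 = 0
  B[9] = 0 XOR 0 = 0
  B[10] = 0 XOR 1 = 1
  B[11] = 1 XOR 1 = 0
  B[12] = 0 XOR 1 = 1
= 1001100100101 (4901 decimal)


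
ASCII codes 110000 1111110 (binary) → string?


Codes (binary): 110000 1111110
Per-code ASCII lookup:
  110000 = 48  (range 48-57: digits, 48 - 48 = 0) → '0'
  1111110 = 126  (special character) → '~'
= '0~'


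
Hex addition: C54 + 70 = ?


Align and add column by column (LSB to MSB, each column mod 16 with carry):
  0C54
+ 0070
  ----
  col 0: 4(4) + 0(0) + 0 (carry in) = 4 → 4(4), carry out 0
  col 1: 5(5) + 7(7) + 0 (carry in) = 12 → C(12), carry out 0
  col 2: C(12) + 0(0) + 0 (carry in) = 12 → C(12), carry out 0
  col 3: 0(0) + 0(0) + 0 (carry in) = 0 → 0(0), carry out 0
Reading digits MSB→LSB: 0CC4
Strip leading zeros: CC4
= 0xCC4


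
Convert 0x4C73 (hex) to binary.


Each hex digit → 4 binary bits:
  4 = 0100
  C = 1100
  7 = 0111
  3 = 0011
Concatenate: 0100 1100 0111 0011
= 0100110001110011


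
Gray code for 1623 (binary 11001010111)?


Binary: 11001010111
Gray code: G = B XOR (B >> 1)
B >> 1 = 01100101011
11001010111 XOR 01100101011:
  1 XOR 0 = 1
  1 XOR 1 = 0
  0 XOR 1 = 1
  0 XOR 0 = 0
  1 XOR 0 = 1
  0 XOR 1 = 1
  1 XOR 0 = 1
  0 XOR 1 = 1
  1 XOR 0 = 1
  1 XOR 1 = 0
  1 XOR 1 = 0
= 10101111100


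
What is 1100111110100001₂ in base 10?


Positional values:
Bit 0: 1 × 2^0 = 1
Bit 5: 1 × 2^5 = 32
Bit 7: 1 × 2^7 = 128
Bit 8: 1 × 2^8 = 256
Bit 9: 1 × 2^9 = 512
Bit 10: 1 × 2^10 = 1024
Bit 11: 1 × 2^11 = 2048
Bit 14: 1 × 2^14 = 16384
Bit 15: 1 × 2^15 = 32768
Sum = 1 + 32 + 128 + 256 + 512 + 1024 + 2048 + 16384 + 32768
= 53153


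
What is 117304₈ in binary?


Each octal digit → 3 binary bits:
  1 = 001
  1 = 001
  7 = 111
  3 = 011
  0 = 000
  4 = 100
Concatenate: 001 001 111 011 000 100
= 001001111011000100


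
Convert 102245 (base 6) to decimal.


Positional values (base 6):
  5 × 6^0 = 5 × 1 = 5
  4 × 6^1 = 4 × 6 = 24
  2 × 6^2 = 2 × 36 = 72
  2 × 6^3 = 2 × 216 = 432
  0 × 6^4 = 0 × 1296 = 0
  1 × 6^5 = 1 × 7776 = 7776
Sum = 5 + 24 + 72 + 432 + 0 + 7776
= 8309


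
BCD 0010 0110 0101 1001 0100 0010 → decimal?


Each 4-bit group → digit:
  0010 → 2
  0110 → 6
  0101 → 5
  1001 → 9
  0100 → 4
  0010 → 2
= 265942


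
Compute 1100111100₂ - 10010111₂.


Align and subtract column by column (LSB to MSB, borrowing when needed):
  1100111100
- 0010010111
  ----------
  col 0: (0 - 0 borrow-in) - 1 → borrow from next column: (0+2) - 1 = 1, borrow out 1
  col 1: (0 - 1 borrow-in) - 1 → borrow from next column: (-1+2) - 1 = 0, borrow out 1
  col 2: (1 - 1 borrow-in) - 1 → borrow from next column: (0+2) - 1 = 1, borrow out 1
  col 3: (1 - 1 borrow-in) - 0 → 0 - 0 = 0, borrow out 0
  col 4: (1 - 0 borrow-in) - 1 → 1 - 1 = 0, borrow out 0
  col 5: (1 - 0 borrow-in) - 0 → 1 - 0 = 1, borrow out 0
  col 6: (0 - 0 borrow-in) - 0 → 0 - 0 = 0, borrow out 0
  col 7: (0 - 0 borrow-in) - 1 → borrow from next column: (0+2) - 1 = 1, borrow out 1
  col 8: (1 - 1 borrow-in) - 0 → 0 - 0 = 0, borrow out 0
  col 9: (1 - 0 borrow-in) - 0 → 1 - 0 = 1, borrow out 0
Reading bits MSB→LSB: 1010100101
Strip leading zeros: 1010100101
= 1010100101


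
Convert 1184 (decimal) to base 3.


Divide by 3 repeatedly:
1184 ÷ 3 = 394 remainder 2
394 ÷ 3 = 131 remainder 1
131 ÷ 3 = 43 remainder 2
43 ÷ 3 = 14 remainder 1
14 ÷ 3 = 4 remainder 2
4 ÷ 3 = 1 remainder 1
1 ÷ 3 = 0 remainder 1
Reading remainders bottom-up:
= 1121212


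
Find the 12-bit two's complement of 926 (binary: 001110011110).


Original: 001110011110
Step 1 - Invert all bits: 110001100001
Step 2 - Add 1: 110001100001 + 1
= 110001100010 (represents -926)


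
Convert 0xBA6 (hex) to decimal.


Positional values:
Position 0: 6 × 16^0 = 6 × 1 = 6
Position 1: A × 16^1 = 10 × 16 = 160
Position 2: B × 16^2 = 11 × 256 = 2816
Sum = 6 + 160 + 2816
= 2982


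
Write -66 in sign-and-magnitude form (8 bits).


Sign bit: 1 (negative)
Magnitude: 66 = 1000010
= 11000010


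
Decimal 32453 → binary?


Divide by 2 repeatedly:
32453 ÷ 2 = 16226 remainder 1
16226 ÷ 2 = 8113 remainder 0
8113 ÷ 2 = 4056 remainder 1
4056 ÷ 2 = 2028 remainder 0
2028 ÷ 2 = 1014 remainder 0
1014 ÷ 2 = 507 remainder 0
507 ÷ 2 = 253 remainder 1
253 ÷ 2 = 126 remainder 1
126 ÷ 2 = 63 remainder 0
63 ÷ 2 = 31 remainder 1
31 ÷ 2 = 15 remainder 1
15 ÷ 2 = 7 remainder 1
7 ÷ 2 = 3 remainder 1
3 ÷ 2 = 1 remainder 1
1 ÷ 2 = 0 remainder 1
Reading remainders bottom-up:
= 111111011000101


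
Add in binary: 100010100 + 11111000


Align and add column by column (LSB to MSB, carry propagating):
  0100010100
+ 0011111000
  ----------
  col 0: 0 + 0 + 0 (carry in) = 0 → bit 0, carry out 0
  col 1: 0 + 0 + 0 (carry in) = 0 → bit 0, carry out 0
  col 2: 1 + 0 + 0 (carry in) = 1 → bit 1, carry out 0
  col 3: 0 + 1 + 0 (carry in) = 1 → bit 1, carry out 0
  col 4: 1 + 1 + 0 (carry in) = 2 → bit 0, carry out 1
  col 5: 0 + 1 + 1 (carry in) = 2 → bit 0, carry out 1
  col 6: 0 + 1 + 1 (carry in) = 2 → bit 0, carry out 1
  col 7: 0 + 1 + 1 (carry in) = 2 → bit 0, carry out 1
  col 8: 1 + 0 + 1 (carry in) = 2 → bit 0, carry out 1
  col 9: 0 + 0 + 1 (carry in) = 1 → bit 1, carry out 0
Reading bits MSB→LSB: 1000001100
Strip leading zeros: 1000001100
= 1000001100


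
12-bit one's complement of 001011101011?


Original: 001011101011
Invert all bits:
  bit 0: 0 → 1
  bit 1: 0 → 1
  bit 2: 1 → 0
  bit 3: 0 → 1
  bit 4: 1 → 0
  bit 5: 1 → 0
  bit 6: 1 → 0
  bit 7: 0 → 1
  bit 8: 1 → 0
  bit 9: 0 → 1
  bit 10: 1 → 0
  bit 11: 1 → 0
= 110100010100


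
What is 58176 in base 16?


Divide by 16 repeatedly:
58176 ÷ 16 = 3636 remainder 0 (0)
3636 ÷ 16 = 227 remainder 4 (4)
227 ÷ 16 = 14 remainder 3 (3)
14 ÷ 16 = 0 remainder 14 (E)
Reading remainders bottom-up:
= 0xE340


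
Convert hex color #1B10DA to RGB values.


Hex: #1B10DA
R = 1B₁₆ = 27
G = 10₁₆ = 16
B = DA₁₆ = 218
= RGB(27, 16, 218)


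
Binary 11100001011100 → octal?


Group into 3-bit groups: 011100001011100
  011 = 3
  100 = 4
  001 = 1
  011 = 3
  100 = 4
= 0o34134


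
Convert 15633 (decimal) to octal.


Divide by 8 repeatedly:
15633 ÷ 8 = 1954 remainder 1
1954 ÷ 8 = 244 remainder 2
244 ÷ 8 = 30 remainder 4
30 ÷ 8 = 3 remainder 6
3 ÷ 8 = 0 remainder 3
Reading remainders bottom-up:
= 0o36421


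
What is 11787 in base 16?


Divide by 16 repeatedly:
11787 ÷ 16 = 736 remainder 11 (B)
736 ÷ 16 = 46 remainder 0 (0)
46 ÷ 16 = 2 remainder 14 (E)
2 ÷ 16 = 0 remainder 2 (2)
Reading remainders bottom-up:
= 0x2E0B


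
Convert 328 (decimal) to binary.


Divide by 2 repeatedly:
328 ÷ 2 = 164 remainder 0
164 ÷ 2 = 82 remainder 0
82 ÷ 2 = 41 remainder 0
41 ÷ 2 = 20 remainder 1
20 ÷ 2 = 10 remainder 0
10 ÷ 2 = 5 remainder 0
5 ÷ 2 = 2 remainder 1
2 ÷ 2 = 1 remainder 0
1 ÷ 2 = 0 remainder 1
Reading remainders bottom-up:
= 101001000


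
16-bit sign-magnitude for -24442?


Sign bit: 1 (negative)
Magnitude: 24442 = 101111101111010
= 1101111101111010


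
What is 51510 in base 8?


Divide by 8 repeatedly:
51510 ÷ 8 = 6438 remainder 6
6438 ÷ 8 = 804 remainder 6
804 ÷ 8 = 100 remainder 4
100 ÷ 8 = 12 remainder 4
12 ÷ 8 = 1 remainder 4
1 ÷ 8 = 0 remainder 1
Reading remainders bottom-up:
= 0o144466


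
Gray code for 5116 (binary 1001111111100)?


Binary: 1001111111100
Gray code: G = B XOR (B >> 1)
B >> 1 = 0100111111110
1001111111100 XOR 0100111111110:
  1 XOR 0 = 1
  0 XOR 1 = 1
  0 XOR 0 = 0
  1 XOR 0 = 1
  1 XOR 1 = 0
  1 XOR 1 = 0
  1 XOR 1 = 0
  1 XOR 1 = 0
  1 XOR 1 = 0
  1 XOR 1 = 0
  1 XOR 1 = 0
  0 XOR 1 = 1
  0 XOR 0 = 0
= 1101000000010


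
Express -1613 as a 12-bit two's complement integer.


Original: 011001001101
Step 1 - Invert all bits: 100110110010
Step 2 - Add 1: 100110110010 + 1
= 100110110011 (represents -1613)


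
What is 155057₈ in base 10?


Positional values:
Position 0: 7 × 8^0 = 7
Position 1: 5 × 8^1 = 40
Position 2: 0 × 8^2 = 0
Position 3: 5 × 8^3 = 2560
Position 4: 5 × 8^4 = 20480
Position 5: 1 × 8^5 = 32768
Sum = 7 + 40 + 0 + 2560 + 20480 + 32768
= 55855


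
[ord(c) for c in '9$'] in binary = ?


String: '9$'  (2 characters)
Per-character ASCII lookup:
  '9': digits start at 48: '9' = 48 + 9 = 57 → 111001
  '$': special character: '$' = 36 → 100100
= 111001 100100


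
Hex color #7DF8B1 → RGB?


Hex: #7DF8B1
R = 7D₁₆ = 125
G = F8₁₆ = 248
B = B1₁₆ = 177
= RGB(125, 248, 177)


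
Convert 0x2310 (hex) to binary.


Each hex digit → 4 binary bits:
  2 = 0010
  3 = 0011
  1 = 0001
  0 = 0000
Concatenate: 0010 0011 0001 0000
= 0010001100010000


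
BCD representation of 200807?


Each digit → 4-bit binary:
  2 → 0010
  0 → 0000
  0 → 0000
  8 → 1000
  0 → 0000
  7 → 0111
= 0010 0000 0000 1000 0000 0111


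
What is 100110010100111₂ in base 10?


Positional values:
Bit 0: 1 × 2^0 = 1
Bit 1: 1 × 2^1 = 2
Bit 2: 1 × 2^2 = 4
Bit 5: 1 × 2^5 = 32
Bit 7: 1 × 2^7 = 128
Bit 10: 1 × 2^10 = 1024
Bit 11: 1 × 2^11 = 2048
Bit 14: 1 × 2^14 = 16384
Sum = 1 + 2 + 4 + 32 + 128 + 1024 + 2048 + 16384
= 19623


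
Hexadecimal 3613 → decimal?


Positional values:
Position 0: 3 × 16^0 = 3 × 1 = 3
Position 1: 1 × 16^1 = 1 × 16 = 16
Position 2: 6 × 16^2 = 6 × 256 = 1536
Position 3: 3 × 16^3 = 3 × 4096 = 12288
Sum = 3 + 16 + 1536 + 12288
= 13843


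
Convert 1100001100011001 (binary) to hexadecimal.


Group into 4-bit nibbles: 1100001100011001
  1100 = C
  0011 = 3
  0001 = 1
  1001 = 9
= 0xC319


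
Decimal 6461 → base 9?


Divide by 9 repeatedly:
6461 ÷ 9 = 717 remainder 8
717 ÷ 9 = 79 remainder 6
79 ÷ 9 = 8 remainder 7
8 ÷ 9 = 0 remainder 8
Reading remainders bottom-up:
= 8768


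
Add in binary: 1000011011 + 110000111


Align and add column by column (LSB to MSB, carry propagating):
  01000011011
+ 00110000111
  -----------
  col 0: 1 + 1 + 0 (carry in) = 2 → bit 0, carry out 1
  col 1: 1 + 1 + 1 (carry in) = 3 → bit 1, carry out 1
  col 2: 0 + 1 + 1 (carry in) = 2 → bit 0, carry out 1
  col 3: 1 + 0 + 1 (carry in) = 2 → bit 0, carry out 1
  col 4: 1 + 0 + 1 (carry in) = 2 → bit 0, carry out 1
  col 5: 0 + 0 + 1 (carry in) = 1 → bit 1, carry out 0
  col 6: 0 + 0 + 0 (carry in) = 0 → bit 0, carry out 0
  col 7: 0 + 1 + 0 (carry in) = 1 → bit 1, carry out 0
  col 8: 0 + 1 + 0 (carry in) = 1 → bit 1, carry out 0
  col 9: 1 + 0 + 0 (carry in) = 1 → bit 1, carry out 0
  col 10: 0 + 0 + 0 (carry in) = 0 → bit 0, carry out 0
Reading bits MSB→LSB: 01110100010
Strip leading zeros: 1110100010
= 1110100010


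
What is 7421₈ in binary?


Each octal digit → 3 binary bits:
  7 = 111
  4 = 100
  2 = 010
  1 = 001
Concatenate: 111 100 010 001
= 111100010001


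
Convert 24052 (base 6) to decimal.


Positional values (base 6):
  2 × 6^0 = 2 × 1 = 2
  5 × 6^1 = 5 × 6 = 30
  0 × 6^2 = 0 × 36 = 0
  4 × 6^3 = 4 × 216 = 864
  2 × 6^4 = 2 × 1296 = 2592
Sum = 2 + 30 + 0 + 864 + 2592
= 3488


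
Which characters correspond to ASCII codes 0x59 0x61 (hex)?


Codes (hex): 0x59 0x61
Per-code ASCII lookup:
  0x59 = 89  (range 65-90: uppercase, 89 - 65 = 24) → 'Y'
  0x61 = 97  (range 97-122: lowercase, 97 - 97 = 0) → 'a'
= 'Ya'


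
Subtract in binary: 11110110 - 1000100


Align and subtract column by column (LSB to MSB, borrowing when needed):
  11110110
- 01000100
  --------
  col 0: (0 - 0 borrow-in) - 0 → 0 - 0 = 0, borrow out 0
  col 1: (1 - 0 borrow-in) - 0 → 1 - 0 = 1, borrow out 0
  col 2: (1 - 0 borrow-in) - 1 → 1 - 1 = 0, borrow out 0
  col 3: (0 - 0 borrow-in) - 0 → 0 - 0 = 0, borrow out 0
  col 4: (1 - 0 borrow-in) - 0 → 1 - 0 = 1, borrow out 0
  col 5: (1 - 0 borrow-in) - 0 → 1 - 0 = 1, borrow out 0
  col 6: (1 - 0 borrow-in) - 1 → 1 - 1 = 0, borrow out 0
  col 7: (1 - 0 borrow-in) - 0 → 1 - 0 = 1, borrow out 0
Reading bits MSB→LSB: 10110010
Strip leading zeros: 10110010
= 10110010


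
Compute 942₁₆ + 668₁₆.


Align and add column by column (LSB to MSB, each column mod 16 with carry):
  0942
+ 0668
  ----
  col 0: 2(2) + 8(8) + 0 (carry in) = 10 → A(10), carry out 0
  col 1: 4(4) + 6(6) + 0 (carry in) = 10 → A(10), carry out 0
  col 2: 9(9) + 6(6) + 0 (carry in) = 15 → F(15), carry out 0
  col 3: 0(0) + 0(0) + 0 (carry in) = 0 → 0(0), carry out 0
Reading digits MSB→LSB: 0FAA
Strip leading zeros: FAA
= 0xFAA


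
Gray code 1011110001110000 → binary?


Gray code: 1011110001110000
MSB stays the same: 1
Each subsequent bit = prev_binary XOR current_gray:
  B[1] = 1 XOR 0 = 1
  B[2] = 1 XOR 1 = 0
  B[3] = 0 XOR 1 = 1
  B[4] = 1 XOR 1 = 0
  B[5] = 0 XOR 1 = 1
  B[6] = 1 XOR 0 = 1
  B[7] = 1 XOR 0 = 1
  B[8] = 1 XOR 0 = 1
  B[9] = 1 XOR 1 = 0
  B[10] = 0 XOR 1 = 1
  B[11] = 1 XOR 1 = 0
  B[12] = 0 XOR 0 = 0
  B[13] = 0 XOR 0 = 0
  B[14] = 0 XOR 0 = 0
  B[15] = 0 XOR 0 = 0
= 1101011110100000 (55200 decimal)


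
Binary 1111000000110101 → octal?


Group into 3-bit groups: 001111000000110101
  001 = 1
  111 = 7
  000 = 0
  000 = 0
  110 = 6
  101 = 5
= 0o170065


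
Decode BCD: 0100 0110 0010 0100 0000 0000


Each 4-bit group → digit:
  0100 → 4
  0110 → 6
  0010 → 2
  0100 → 4
  0000 → 0
  0000 → 0
= 462400


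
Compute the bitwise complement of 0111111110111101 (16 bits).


Original: 0111111110111101
Invert all bits:
  bit 0: 0 → 1
  bit 1: 1 → 0
  bit 2: 1 → 0
  bit 3: 1 → 0
  bit 4: 1 → 0
  bit 5: 1 → 0
  bit 6: 1 → 0
  bit 7: 1 → 0
  bit 8: 1 → 0
  bit 9: 0 → 1
  bit 10: 1 → 0
  bit 11: 1 → 0
  bit 12: 1 → 0
  bit 13: 1 → 0
  bit 14: 0 → 1
  bit 15: 1 → 0
= 1000000001000010


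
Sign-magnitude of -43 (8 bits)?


Sign bit: 1 (negative)
Magnitude: 43 = 0101011
= 10101011


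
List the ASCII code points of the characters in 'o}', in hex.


String: 'o}'  (2 characters)
Per-character ASCII lookup:
  'o': lowercase starts at 97: 'o' = 97 + 14 = 111 → 0x6F
  '}': special character: '}' = 125 → 0x7D
= 0x6F 0x7D


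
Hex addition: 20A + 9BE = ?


Align and add column by column (LSB to MSB, each column mod 16 with carry):
  020A
+ 09BE
  ----
  col 0: A(10) + E(14) + 0 (carry in) = 24 → 8(8), carry out 1
  col 1: 0(0) + B(11) + 1 (carry in) = 12 → C(12), carry out 0
  col 2: 2(2) + 9(9) + 0 (carry in) = 11 → B(11), carry out 0
  col 3: 0(0) + 0(0) + 0 (carry in) = 0 → 0(0), carry out 0
Reading digits MSB→LSB: 0BC8
Strip leading zeros: BC8
= 0xBC8


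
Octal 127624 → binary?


Each octal digit → 3 binary bits:
  1 = 001
  2 = 010
  7 = 111
  6 = 110
  2 = 010
  4 = 100
Concatenate: 001 010 111 110 010 100
= 001010111110010100


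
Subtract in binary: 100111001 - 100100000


Align and subtract column by column (LSB to MSB, borrowing when needed):
  100111001
- 100100000
  ---------
  col 0: (1 - 0 borrow-in) - 0 → 1 - 0 = 1, borrow out 0
  col 1: (0 - 0 borrow-in) - 0 → 0 - 0 = 0, borrow out 0
  col 2: (0 - 0 borrow-in) - 0 → 0 - 0 = 0, borrow out 0
  col 3: (1 - 0 borrow-in) - 0 → 1 - 0 = 1, borrow out 0
  col 4: (1 - 0 borrow-in) - 0 → 1 - 0 = 1, borrow out 0
  col 5: (1 - 0 borrow-in) - 1 → 1 - 1 = 0, borrow out 0
  col 6: (0 - 0 borrow-in) - 0 → 0 - 0 = 0, borrow out 0
  col 7: (0 - 0 borrow-in) - 0 → 0 - 0 = 0, borrow out 0
  col 8: (1 - 0 borrow-in) - 1 → 1 - 1 = 0, borrow out 0
Reading bits MSB→LSB: 000011001
Strip leading zeros: 11001
= 11001


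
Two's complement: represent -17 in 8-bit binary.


Original: 00010001
Step 1 - Invert all bits: 11101110
Step 2 - Add 1: 11101110 + 1
= 11101111 (represents -17)


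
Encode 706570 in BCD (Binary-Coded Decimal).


Each digit → 4-bit binary:
  7 → 0111
  0 → 0000
  6 → 0110
  5 → 0101
  7 → 0111
  0 → 0000
= 0111 0000 0110 0101 0111 0000


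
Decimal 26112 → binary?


Divide by 2 repeatedly:
26112 ÷ 2 = 13056 remainder 0
13056 ÷ 2 = 6528 remainder 0
6528 ÷ 2 = 3264 remainder 0
3264 ÷ 2 = 1632 remainder 0
1632 ÷ 2 = 816 remainder 0
816 ÷ 2 = 408 remainder 0
408 ÷ 2 = 204 remainder 0
204 ÷ 2 = 102 remainder 0
102 ÷ 2 = 51 remainder 0
51 ÷ 2 = 25 remainder 1
25 ÷ 2 = 12 remainder 1
12 ÷ 2 = 6 remainder 0
6 ÷ 2 = 3 remainder 0
3 ÷ 2 = 1 remainder 1
1 ÷ 2 = 0 remainder 1
Reading remainders bottom-up:
= 110011000000000


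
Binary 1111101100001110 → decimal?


Positional values:
Bit 1: 1 × 2^1 = 2
Bit 2: 1 × 2^2 = 4
Bit 3: 1 × 2^3 = 8
Bit 8: 1 × 2^8 = 256
Bit 9: 1 × 2^9 = 512
Bit 11: 1 × 2^11 = 2048
Bit 12: 1 × 2^12 = 4096
Bit 13: 1 × 2^13 = 8192
Bit 14: 1 × 2^14 = 16384
Bit 15: 1 × 2^15 = 32768
Sum = 2 + 4 + 8 + 256 + 512 + 2048 + 4096 + 8192 + 16384 + 32768
= 64270


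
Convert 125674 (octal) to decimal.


Positional values:
Position 0: 4 × 8^0 = 4
Position 1: 7 × 8^1 = 56
Position 2: 6 × 8^2 = 384
Position 3: 5 × 8^3 = 2560
Position 4: 2 × 8^4 = 8192
Position 5: 1 × 8^5 = 32768
Sum = 4 + 56 + 384 + 2560 + 8192 + 32768
= 43964


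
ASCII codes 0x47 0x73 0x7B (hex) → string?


Codes (hex): 0x47 0x73 0x7B
Per-code ASCII lookup:
  0x47 = 71  (range 65-90: uppercase, 71 - 65 = 6) → 'G'
  0x73 = 115  (range 97-122: lowercase, 115 - 97 = 18) → 's'
  0x7B = 123  (special character) → '{'
= 'Gs{'


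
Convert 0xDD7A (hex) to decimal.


Positional values:
Position 0: A × 16^0 = 10 × 1 = 10
Position 1: 7 × 16^1 = 7 × 16 = 112
Position 2: D × 16^2 = 13 × 256 = 3328
Position 3: D × 16^3 = 13 × 4096 = 53248
Sum = 10 + 112 + 3328 + 53248
= 56698


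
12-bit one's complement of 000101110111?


Original: 000101110111
Invert all bits:
  bit 0: 0 → 1
  bit 1: 0 → 1
  bit 2: 0 → 1
  bit 3: 1 → 0
  bit 4: 0 → 1
  bit 5: 1 → 0
  bit 6: 1 → 0
  bit 7: 1 → 0
  bit 8: 0 → 1
  bit 9: 1 → 0
  bit 10: 1 → 0
  bit 11: 1 → 0
= 111010001000


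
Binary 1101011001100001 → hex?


Group into 4-bit nibbles: 1101011001100001
  1101 = D
  0110 = 6
  0110 = 6
  0001 = 1
= 0xD661


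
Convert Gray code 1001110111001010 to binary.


Gray code: 1001110111001010
MSB stays the same: 1
Each subsequent bit = prev_binary XOR current_gray:
  B[1] = 1 XOR 0 = 1
  B[2] = 1 XOR 0 = 1
  B[3] = 1 XOR 1 = 0
  B[4] = 0 XOR 1 = 1
  B[5] = 1 XOR 1 = 0
  B[6] = 0 XOR 0 = 0
  B[7] = 0 XOR 1 = 1
  B[8] = 1 XOR 1 = 0
  B[9] = 0 XOR 1 = 1
  B[10] = 1 XOR 0 = 1
  B[11] = 1 XOR 0 = 1
  B[12] = 1 XOR 1 = 0
  B[13] = 0 XOR 0 = 0
  B[14] = 0 XOR 1 = 1
  B[15] = 1 XOR 0 = 1
= 1110100101110011 (59763 decimal)


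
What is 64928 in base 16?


Divide by 16 repeatedly:
64928 ÷ 16 = 4058 remainder 0 (0)
4058 ÷ 16 = 253 remainder 10 (A)
253 ÷ 16 = 15 remainder 13 (D)
15 ÷ 16 = 0 remainder 15 (F)
Reading remainders bottom-up:
= 0xFDA0


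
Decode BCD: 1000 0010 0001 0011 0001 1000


Each 4-bit group → digit:
  1000 → 8
  0010 → 2
  0001 → 1
  0011 → 3
  0001 → 1
  1000 → 8
= 821318


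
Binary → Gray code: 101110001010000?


Binary: 101110001010000
Gray code: G = B XOR (B >> 1)
B >> 1 = 010111000101000
101110001010000 XOR 010111000101000:
  1 XOR 0 = 1
  0 XOR 1 = 1
  1 XOR 0 = 1
  1 XOR 1 = 0
  1 XOR 1 = 0
  0 XOR 1 = 1
  0 XOR 0 = 0
  0 XOR 0 = 0
  1 XOR 0 = 1
  0 XOR 1 = 1
  1 XOR 0 = 1
  0 XOR 1 = 1
  0 XOR 0 = 0
  0 XOR 0 = 0
  0 XOR 0 = 0
= 111001001111000


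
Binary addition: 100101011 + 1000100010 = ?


Align and add column by column (LSB to MSB, carry propagating):
  00100101011
+ 01000100010
  -----------
  col 0: 1 + 0 + 0 (carry in) = 1 → bit 1, carry out 0
  col 1: 1 + 1 + 0 (carry in) = 2 → bit 0, carry out 1
  col 2: 0 + 0 + 1 (carry in) = 1 → bit 1, carry out 0
  col 3: 1 + 0 + 0 (carry in) = 1 → bit 1, carry out 0
  col 4: 0 + 0 + 0 (carry in) = 0 → bit 0, carry out 0
  col 5: 1 + 1 + 0 (carry in) = 2 → bit 0, carry out 1
  col 6: 0 + 0 + 1 (carry in) = 1 → bit 1, carry out 0
  col 7: 0 + 0 + 0 (carry in) = 0 → bit 0, carry out 0
  col 8: 1 + 0 + 0 (carry in) = 1 → bit 1, carry out 0
  col 9: 0 + 1 + 0 (carry in) = 1 → bit 1, carry out 0
  col 10: 0 + 0 + 0 (carry in) = 0 → bit 0, carry out 0
Reading bits MSB→LSB: 01101001101
Strip leading zeros: 1101001101
= 1101001101


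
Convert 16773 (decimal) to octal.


Divide by 8 repeatedly:
16773 ÷ 8 = 2096 remainder 5
2096 ÷ 8 = 262 remainder 0
262 ÷ 8 = 32 remainder 6
32 ÷ 8 = 4 remainder 0
4 ÷ 8 = 0 remainder 4
Reading remainders bottom-up:
= 0o40605


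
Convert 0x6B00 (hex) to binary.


Each hex digit → 4 binary bits:
  6 = 0110
  B = 1011
  0 = 0000
  0 = 0000
Concatenate: 0110 1011 0000 0000
= 0110101100000000
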